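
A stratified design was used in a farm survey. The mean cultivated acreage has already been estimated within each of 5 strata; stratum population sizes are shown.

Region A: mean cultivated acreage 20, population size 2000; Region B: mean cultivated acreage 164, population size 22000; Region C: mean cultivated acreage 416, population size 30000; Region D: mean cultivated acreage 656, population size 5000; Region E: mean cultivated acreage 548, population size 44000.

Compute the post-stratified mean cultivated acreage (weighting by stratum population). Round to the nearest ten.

Σ Nₕ·x̄ₕ = 20×2000 + 164×22000 + 416×30000 + 656×5000 + 548×44000
  = 40000 + 3608000 + 12480000 + 3280000 + 24112000 = 43520000
Σ Nₕ = 103000
Overall mean = 43520000 / 103000 = 422.52427

420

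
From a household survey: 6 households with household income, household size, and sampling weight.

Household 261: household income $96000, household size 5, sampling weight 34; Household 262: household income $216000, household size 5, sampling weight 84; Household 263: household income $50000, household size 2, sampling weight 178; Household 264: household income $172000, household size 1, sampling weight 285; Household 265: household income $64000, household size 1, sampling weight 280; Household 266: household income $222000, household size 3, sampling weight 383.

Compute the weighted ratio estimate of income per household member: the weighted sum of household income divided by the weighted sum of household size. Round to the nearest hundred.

Σ wᵢ·y = 182274000
Σ wᵢ·x = 5×34 + 5×84 + 2×178 + 1×285 + 1×280 + 3×383
  = 170 + 420 + 356 + 285 + 280 + 1149 = 2660
Ratio = 182274000 / 2660 = 68524.06

68500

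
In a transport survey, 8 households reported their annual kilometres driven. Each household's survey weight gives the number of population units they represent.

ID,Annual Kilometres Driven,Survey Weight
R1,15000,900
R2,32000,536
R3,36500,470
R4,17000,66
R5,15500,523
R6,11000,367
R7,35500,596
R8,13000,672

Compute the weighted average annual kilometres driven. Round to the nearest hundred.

Weighted sum = 15000×900 + 32000×536 + 36500×470 + 17000×66 + 15500×523 + 11000×367 + 35500×596 + 13000×672
  = 13500000 + 17152000 + 17155000 + 1122000 + 8106500 + 4037000 + 21158000 + 8736000 = 90966500
Sum of weights = 900 + 536 + 470 + 66 + 523 + 367 + 596 + 672 = 4130
Weighted mean = 90966500 / 4130 = 22025.787

22000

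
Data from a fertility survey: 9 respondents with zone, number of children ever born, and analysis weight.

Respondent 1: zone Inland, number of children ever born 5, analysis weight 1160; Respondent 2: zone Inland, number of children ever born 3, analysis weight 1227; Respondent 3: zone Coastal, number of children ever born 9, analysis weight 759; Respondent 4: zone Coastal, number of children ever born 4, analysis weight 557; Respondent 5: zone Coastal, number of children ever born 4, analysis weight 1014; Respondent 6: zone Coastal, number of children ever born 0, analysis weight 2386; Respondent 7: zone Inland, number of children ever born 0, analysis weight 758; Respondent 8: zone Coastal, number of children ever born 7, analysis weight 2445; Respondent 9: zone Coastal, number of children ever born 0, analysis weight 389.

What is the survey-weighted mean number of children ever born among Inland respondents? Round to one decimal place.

Inland rows: 1, 2, 7
Weighted sum = 9481
Sum of weights = 1160 + 1227 + 758 = 3145
Weighted mean = 9481 / 3145 = 3.0146264

3.0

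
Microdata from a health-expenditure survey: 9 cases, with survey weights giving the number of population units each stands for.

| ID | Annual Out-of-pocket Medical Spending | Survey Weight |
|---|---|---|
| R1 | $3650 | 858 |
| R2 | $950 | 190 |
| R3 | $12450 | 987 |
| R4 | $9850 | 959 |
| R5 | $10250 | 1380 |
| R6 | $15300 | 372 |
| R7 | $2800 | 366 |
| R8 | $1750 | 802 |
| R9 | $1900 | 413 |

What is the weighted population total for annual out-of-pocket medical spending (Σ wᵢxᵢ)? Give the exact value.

Weighted total = 3650×858 + 950×190 + 12450×987 + 9850×959 + 10250×1380 + 15300×372 + 2800×366 + 1750×802 + 1900×413
  = 48096100

48096100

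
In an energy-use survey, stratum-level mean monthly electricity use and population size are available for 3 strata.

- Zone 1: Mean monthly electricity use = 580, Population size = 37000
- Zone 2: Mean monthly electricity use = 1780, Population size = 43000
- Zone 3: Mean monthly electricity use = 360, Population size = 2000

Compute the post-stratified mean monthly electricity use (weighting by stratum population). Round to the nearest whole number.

1204

Σ Nₕ·x̄ₕ = 580×37000 + 1780×43000 + 360×2000
  = 21460000 + 76540000 + 720000 = 98720000
Σ Nₕ = 37000 + 43000 + 2000 = 82000
Overall mean = 98720000 / 82000 = 1203.9024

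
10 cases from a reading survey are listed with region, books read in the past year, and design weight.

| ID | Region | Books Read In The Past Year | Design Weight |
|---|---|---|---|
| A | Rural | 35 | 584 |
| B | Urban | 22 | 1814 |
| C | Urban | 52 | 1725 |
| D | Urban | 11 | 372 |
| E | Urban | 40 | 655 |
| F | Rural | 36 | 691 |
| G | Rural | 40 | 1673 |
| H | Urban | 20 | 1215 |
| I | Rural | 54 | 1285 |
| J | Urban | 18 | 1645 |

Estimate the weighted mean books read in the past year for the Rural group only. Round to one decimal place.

42.9

Rural rows: A, F, G, I
Weighted sum = 35×584 + 36×691 + 40×1673 + 54×1285
  = 20440 + 24876 + 66920 + 69390 = 181626
Sum of weights = 4233
Weighted mean = 181626 / 4233 = 42.907158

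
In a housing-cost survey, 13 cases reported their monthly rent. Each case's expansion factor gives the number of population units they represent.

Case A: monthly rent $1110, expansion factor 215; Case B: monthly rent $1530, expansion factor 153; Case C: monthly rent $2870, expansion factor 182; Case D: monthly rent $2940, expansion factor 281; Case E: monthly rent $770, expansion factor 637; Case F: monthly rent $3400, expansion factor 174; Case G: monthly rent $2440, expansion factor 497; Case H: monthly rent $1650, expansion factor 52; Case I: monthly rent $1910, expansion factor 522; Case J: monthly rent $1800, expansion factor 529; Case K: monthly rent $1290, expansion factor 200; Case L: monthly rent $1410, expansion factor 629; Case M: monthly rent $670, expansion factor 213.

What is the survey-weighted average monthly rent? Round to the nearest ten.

Weighted sum = 7438610
Sum of weights = 4284
Weighted mean = 7438610 / 4284 = 1736.3702

1740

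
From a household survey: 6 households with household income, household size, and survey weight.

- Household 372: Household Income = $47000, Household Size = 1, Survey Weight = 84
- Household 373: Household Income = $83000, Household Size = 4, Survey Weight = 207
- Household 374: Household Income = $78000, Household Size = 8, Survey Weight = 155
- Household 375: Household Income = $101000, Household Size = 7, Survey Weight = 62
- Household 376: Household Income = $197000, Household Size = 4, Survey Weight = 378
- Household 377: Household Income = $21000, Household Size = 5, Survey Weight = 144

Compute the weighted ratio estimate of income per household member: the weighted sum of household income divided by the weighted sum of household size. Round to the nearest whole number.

24278

Σ wᵢ·y = 47000×84 + 83000×207 + 78000×155 + 101000×62 + 197000×378 + 21000×144
  = 3948000 + 17181000 + 12090000 + 6262000 + 74466000 + 3024000 = 116971000
Σ wᵢ·x = 1×84 + 4×207 + 8×155 + 7×62 + 4×378 + 5×144
  = 4818
Ratio = 116971000 / 4818 = 24277.916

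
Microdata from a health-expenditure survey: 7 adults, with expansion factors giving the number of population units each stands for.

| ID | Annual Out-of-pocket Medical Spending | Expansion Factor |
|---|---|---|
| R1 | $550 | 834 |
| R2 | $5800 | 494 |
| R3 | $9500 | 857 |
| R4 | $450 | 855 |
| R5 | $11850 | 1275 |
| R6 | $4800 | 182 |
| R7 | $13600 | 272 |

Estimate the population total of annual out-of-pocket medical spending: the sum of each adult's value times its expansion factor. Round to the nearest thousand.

31532000

Weighted total = 31531700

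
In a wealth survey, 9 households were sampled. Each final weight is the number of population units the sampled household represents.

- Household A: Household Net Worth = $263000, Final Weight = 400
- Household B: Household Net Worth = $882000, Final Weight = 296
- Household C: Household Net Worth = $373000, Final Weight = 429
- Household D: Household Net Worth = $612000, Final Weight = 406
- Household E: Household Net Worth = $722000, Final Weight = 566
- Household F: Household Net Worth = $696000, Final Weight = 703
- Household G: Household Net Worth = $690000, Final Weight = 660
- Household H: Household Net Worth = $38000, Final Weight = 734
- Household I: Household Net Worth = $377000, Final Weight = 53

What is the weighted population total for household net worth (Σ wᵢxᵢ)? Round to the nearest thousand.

2175974000

Weighted total = 263000×400 + 882000×296 + 373000×429 + 612000×406 + 722000×566 + 696000×703 + 690000×660 + 38000×734 + 377000×53
  = 105200000 + 261072000 + 160017000 + 248472000 + 408652000 + 489288000 + 455400000 + 27892000 + 19981000 = 2175974000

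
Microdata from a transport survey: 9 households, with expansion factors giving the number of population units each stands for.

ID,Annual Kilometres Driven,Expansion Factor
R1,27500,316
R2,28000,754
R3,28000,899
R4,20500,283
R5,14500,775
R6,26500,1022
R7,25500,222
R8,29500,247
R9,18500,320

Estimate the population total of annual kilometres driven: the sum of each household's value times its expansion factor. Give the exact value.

Weighted total = 117963500

117963500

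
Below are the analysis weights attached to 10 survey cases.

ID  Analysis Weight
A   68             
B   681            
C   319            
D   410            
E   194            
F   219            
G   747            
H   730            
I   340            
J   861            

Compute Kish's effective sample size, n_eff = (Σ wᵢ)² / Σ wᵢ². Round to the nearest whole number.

8

Σ wᵢ = 68 + 681 + 319 + 410 + 194 + 219 + 747 + 730 + 340 + 861 = 4569
Σ wᵢ² = 4624 + 463761 + 101761 + 168100 + 37636 + 47961 + 558009 + 532900 + 115600 + 741321 = 2771673
n_eff = 4569² / 2771673 = 20875761 / 2771673 = 7.5318268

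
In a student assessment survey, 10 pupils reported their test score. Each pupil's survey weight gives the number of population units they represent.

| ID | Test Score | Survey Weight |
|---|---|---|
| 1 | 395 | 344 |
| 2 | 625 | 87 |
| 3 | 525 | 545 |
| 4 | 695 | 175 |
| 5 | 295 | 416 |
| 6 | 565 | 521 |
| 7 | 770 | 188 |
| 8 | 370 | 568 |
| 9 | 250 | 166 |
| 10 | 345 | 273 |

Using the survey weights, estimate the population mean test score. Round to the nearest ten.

460

Weighted sum = 395×344 + 625×87 + 525×545 + 695×175 + 295×416 + 565×521 + 770×188 + 370×568 + 250×166 + 345×273
  = 135880 + 54375 + 286125 + 121625 + 122720 + 294365 + 144760 + 210160 + 41500 + 94185 = 1505695
Sum of weights = 344 + 87 + 545 + 175 + 416 + 521 + 188 + 568 + 166 + 273 = 3283
Weighted mean = 1505695 / 3283 = 458.63387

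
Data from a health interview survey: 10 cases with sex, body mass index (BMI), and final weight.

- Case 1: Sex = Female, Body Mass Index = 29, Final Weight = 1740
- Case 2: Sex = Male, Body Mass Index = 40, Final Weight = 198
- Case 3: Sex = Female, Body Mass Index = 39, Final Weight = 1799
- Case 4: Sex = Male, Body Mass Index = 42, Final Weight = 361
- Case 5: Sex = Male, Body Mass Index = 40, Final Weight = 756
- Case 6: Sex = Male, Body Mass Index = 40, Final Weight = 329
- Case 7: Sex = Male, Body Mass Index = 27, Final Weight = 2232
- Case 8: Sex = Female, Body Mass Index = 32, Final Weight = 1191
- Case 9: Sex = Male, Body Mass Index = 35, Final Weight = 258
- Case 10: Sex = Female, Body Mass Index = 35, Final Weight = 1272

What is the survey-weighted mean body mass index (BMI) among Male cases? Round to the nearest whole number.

33

Male rows: 2, 4, 5, 6, 7, 9
Weighted sum = 40×198 + 42×361 + 40×756 + 40×329 + 27×2232 + 35×258
  = 135776
Sum of weights = 198 + 361 + 756 + 329 + 2232 + 258 = 4134
Weighted mean = 135776 / 4134 = 32.843735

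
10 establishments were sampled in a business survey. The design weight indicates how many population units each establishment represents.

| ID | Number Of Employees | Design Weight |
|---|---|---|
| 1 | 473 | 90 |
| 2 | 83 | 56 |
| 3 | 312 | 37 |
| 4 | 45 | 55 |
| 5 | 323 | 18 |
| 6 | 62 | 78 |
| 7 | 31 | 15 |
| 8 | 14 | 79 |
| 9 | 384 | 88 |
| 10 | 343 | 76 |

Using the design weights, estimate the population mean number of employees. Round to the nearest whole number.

Weighted sum = 473×90 + 83×56 + 312×37 + 45×55 + 323×18 + 62×78 + 31×15 + 14×79 + 384×88 + 343×76
  = 133318
Sum of weights = 90 + 56 + 37 + 55 + 18 + 78 + 15 + 79 + 88 + 76 = 592
Weighted mean = 133318 / 592 = 225.19932

225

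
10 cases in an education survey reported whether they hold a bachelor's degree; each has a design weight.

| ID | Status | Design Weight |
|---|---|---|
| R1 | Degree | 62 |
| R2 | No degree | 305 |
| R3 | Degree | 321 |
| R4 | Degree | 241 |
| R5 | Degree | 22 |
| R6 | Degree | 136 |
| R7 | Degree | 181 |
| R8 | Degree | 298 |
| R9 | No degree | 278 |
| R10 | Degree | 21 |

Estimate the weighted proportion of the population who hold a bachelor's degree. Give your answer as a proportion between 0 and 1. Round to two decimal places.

Sum of weights for 'Degree' = 62 + 321 + 241 + 22 + 136 + 181 + 298 + 21 = 1282
Total weight = 1865
Weighted proportion = 1282 / 1865 = 0.68739946

0.69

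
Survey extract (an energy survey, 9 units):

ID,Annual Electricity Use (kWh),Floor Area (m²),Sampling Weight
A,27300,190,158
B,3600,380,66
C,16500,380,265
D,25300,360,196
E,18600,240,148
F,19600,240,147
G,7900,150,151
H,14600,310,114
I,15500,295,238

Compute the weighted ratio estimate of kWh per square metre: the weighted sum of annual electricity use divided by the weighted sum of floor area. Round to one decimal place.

61.3

Σ wᵢ·y = 27300×158 + 3600×66 + 16500×265 + 25300×196 + 18600×148 + 19600×147 + 7900×151 + 14600×114 + 15500×238
  = 4313400 + 237600 + 4372500 + 4958800 + 2752800 + 2881200 + 1192900 + 1664400 + 3689000 = 26062600
Σ wᵢ·x = 190×158 + 380×66 + 380×265 + 360×196 + 240×148 + 240×147 + 150×151 + 310×114 + 295×238
  = 30020 + 25080 + 100700 + 70560 + 35520 + 35280 + 22650 + 35340 + 70210 = 425360
Ratio = 26062600 / 425360 = 61.271864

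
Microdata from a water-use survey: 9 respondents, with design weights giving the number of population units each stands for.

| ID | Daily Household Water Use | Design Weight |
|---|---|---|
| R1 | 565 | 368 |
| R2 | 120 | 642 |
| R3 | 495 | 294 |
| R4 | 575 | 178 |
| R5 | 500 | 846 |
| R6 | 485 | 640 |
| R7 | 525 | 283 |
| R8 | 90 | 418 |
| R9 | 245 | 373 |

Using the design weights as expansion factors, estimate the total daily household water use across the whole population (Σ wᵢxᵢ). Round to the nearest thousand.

Weighted total = 565×368 + 120×642 + 495×294 + 575×178 + 500×846 + 485×640 + 525×283 + 90×418 + 245×373
  = 1543820

1544000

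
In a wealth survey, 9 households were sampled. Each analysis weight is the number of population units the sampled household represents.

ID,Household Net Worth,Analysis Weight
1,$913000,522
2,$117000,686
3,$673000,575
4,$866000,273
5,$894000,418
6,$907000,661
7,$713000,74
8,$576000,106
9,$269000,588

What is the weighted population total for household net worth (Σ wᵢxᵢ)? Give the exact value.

Weighted total = 913000×522 + 117000×686 + 673000×575 + 866000×273 + 894000×418 + 907000×661 + 713000×74 + 576000×106 + 269000×588
  = 476586000 + 80262000 + 386975000 + 236418000 + 373692000 + 599527000 + 52762000 + 61056000 + 158172000 = 2425450000

2425450000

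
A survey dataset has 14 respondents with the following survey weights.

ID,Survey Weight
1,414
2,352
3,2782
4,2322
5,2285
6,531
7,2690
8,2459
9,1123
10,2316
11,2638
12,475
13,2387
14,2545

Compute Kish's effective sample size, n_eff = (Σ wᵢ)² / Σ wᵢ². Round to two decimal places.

Σ wᵢ = 25319
Σ wᵢ² = 58196923
n_eff = 25319² / 58196923 = 641051761 / 58196923 = 11.015217

11.02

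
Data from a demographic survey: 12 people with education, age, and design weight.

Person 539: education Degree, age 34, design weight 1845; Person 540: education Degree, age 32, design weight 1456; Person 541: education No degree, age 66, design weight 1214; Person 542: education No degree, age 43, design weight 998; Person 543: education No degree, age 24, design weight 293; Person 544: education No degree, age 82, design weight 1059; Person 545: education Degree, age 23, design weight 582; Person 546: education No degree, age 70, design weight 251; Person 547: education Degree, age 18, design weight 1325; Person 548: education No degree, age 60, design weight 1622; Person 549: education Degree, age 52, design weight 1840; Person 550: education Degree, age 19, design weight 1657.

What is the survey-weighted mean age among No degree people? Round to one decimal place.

61.0

No degree rows: 541, 542, 543, 544, 546, 548
Weighted sum = 331798
Sum of weights = 1214 + 998 + 293 + 1059 + 251 + 1622 = 5437
Weighted mean = 331798 / 5437 = 61.025933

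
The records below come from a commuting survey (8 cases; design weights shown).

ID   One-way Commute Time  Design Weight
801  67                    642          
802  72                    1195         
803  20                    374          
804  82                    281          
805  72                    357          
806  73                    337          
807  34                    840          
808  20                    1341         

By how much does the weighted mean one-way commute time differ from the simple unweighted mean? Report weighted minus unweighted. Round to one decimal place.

-5.6

Unweighted sum = 67 + 72 + 20 + 82 + 72 + 73 + 34 + 20 = 440
Unweighted mean = 440 / 8 = 55
Weighted sum = 265261
Sum of weights = 642 + 1195 + 374 + 281 + 357 + 337 + 840 + 1341 = 5367
Weighted mean = 265261 / 5367 = 49.424446
Difference (weighted minus unweighted) = -5.5755543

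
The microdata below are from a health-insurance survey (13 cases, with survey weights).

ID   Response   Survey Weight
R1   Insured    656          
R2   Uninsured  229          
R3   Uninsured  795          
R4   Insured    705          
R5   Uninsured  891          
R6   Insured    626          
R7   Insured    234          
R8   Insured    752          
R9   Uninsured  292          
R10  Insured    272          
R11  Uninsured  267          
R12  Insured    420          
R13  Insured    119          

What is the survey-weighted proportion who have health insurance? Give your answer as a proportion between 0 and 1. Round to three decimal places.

Sum of weights for 'Insured' = 656 + 705 + 626 + 234 + 752 + 272 + 420 + 119 = 3784
Total weight = 6258
Weighted proportion = 3784 / 6258 = 0.60466603

0.605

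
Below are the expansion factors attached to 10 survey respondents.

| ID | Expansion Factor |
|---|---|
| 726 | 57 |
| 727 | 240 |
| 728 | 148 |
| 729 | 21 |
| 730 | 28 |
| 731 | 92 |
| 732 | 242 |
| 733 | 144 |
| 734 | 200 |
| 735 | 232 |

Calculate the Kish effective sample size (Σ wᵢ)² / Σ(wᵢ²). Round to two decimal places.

Σ wᵢ = 57 + 240 + 148 + 21 + 28 + 92 + 242 + 144 + 200 + 232 = 1404
Σ wᵢ² = 3249 + 57600 + 21904 + 441 + 784 + 8464 + 58564 + 20736 + 40000 + 53824 = 265566
n_eff = 1404² / 265566 = 1971216 / 265566 = 7.4226972

7.42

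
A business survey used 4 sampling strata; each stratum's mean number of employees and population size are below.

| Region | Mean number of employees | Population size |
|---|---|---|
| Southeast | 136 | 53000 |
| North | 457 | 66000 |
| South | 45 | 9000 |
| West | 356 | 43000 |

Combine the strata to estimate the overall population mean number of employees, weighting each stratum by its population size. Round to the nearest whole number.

310

Σ Nₕ·x̄ₕ = 53083000
Σ Nₕ = 53000 + 66000 + 9000 + 43000 = 171000
Overall mean = 53083000 / 171000 = 310.4269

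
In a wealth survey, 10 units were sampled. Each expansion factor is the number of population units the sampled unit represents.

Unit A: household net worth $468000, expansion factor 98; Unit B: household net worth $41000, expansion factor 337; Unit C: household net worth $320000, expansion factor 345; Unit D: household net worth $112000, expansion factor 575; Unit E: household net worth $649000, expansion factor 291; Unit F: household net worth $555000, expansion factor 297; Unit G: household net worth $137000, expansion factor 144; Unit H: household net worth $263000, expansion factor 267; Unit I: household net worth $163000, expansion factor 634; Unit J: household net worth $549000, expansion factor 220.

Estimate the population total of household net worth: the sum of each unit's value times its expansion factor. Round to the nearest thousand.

Weighted total = 468000×98 + 41000×337 + 320000×345 + 112000×575 + 649000×291 + 555000×297 + 137000×144 + 263000×267 + 163000×634 + 549000×220
  = 45864000 + 13817000 + 110400000 + 64400000 + 188859000 + 164835000 + 19728000 + 70221000 + 103342000 + 120780000 = 902246000

902246000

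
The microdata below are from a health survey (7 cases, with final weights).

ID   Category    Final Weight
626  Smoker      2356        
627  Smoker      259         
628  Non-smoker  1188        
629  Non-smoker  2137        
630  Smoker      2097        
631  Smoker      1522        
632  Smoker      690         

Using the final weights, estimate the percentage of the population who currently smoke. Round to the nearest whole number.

68

Sum of weights for 'Smoker' = 2356 + 259 + 2097 + 1522 + 690 = 6924
Total weight = 10249
Weighted proportion = 6924 / 10249 = 0.67557811 → 67.557811%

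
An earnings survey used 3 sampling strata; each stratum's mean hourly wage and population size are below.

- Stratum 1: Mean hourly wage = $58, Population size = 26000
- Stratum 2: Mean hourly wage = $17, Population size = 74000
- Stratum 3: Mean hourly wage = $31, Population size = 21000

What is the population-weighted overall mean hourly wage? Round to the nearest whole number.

28

Σ Nₕ·x̄ₕ = 58×26000 + 17×74000 + 31×21000
  = 3417000
Σ Nₕ = 121000
Overall mean = 3417000 / 121000 = 28.239669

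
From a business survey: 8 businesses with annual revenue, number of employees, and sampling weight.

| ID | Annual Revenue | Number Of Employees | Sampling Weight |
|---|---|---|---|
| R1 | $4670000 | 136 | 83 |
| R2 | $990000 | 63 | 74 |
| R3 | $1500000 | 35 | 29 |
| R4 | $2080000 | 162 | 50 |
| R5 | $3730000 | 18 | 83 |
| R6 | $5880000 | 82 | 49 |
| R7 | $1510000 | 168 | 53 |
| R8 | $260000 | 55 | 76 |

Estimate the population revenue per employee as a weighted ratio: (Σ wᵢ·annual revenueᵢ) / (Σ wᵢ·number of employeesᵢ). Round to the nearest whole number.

Σ wᵢ·y = 4670000×83 + 990000×74 + 1500000×29 + 2080000×50 + 3730000×83 + 5880000×49 + 1510000×53 + 260000×76
  = 1305870000
Σ wᵢ·x = 136×83 + 63×74 + 35×29 + 162×50 + 18×83 + 82×49 + 168×53 + 55×76
  = 43661
Ratio = 1305870000 / 43661 = 29909.301

29909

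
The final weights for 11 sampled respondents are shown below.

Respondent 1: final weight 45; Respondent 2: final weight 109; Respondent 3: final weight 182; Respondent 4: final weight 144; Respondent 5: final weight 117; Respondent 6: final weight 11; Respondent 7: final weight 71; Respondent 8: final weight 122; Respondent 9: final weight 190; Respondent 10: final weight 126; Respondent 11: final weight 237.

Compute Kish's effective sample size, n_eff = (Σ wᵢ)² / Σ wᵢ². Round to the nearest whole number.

Σ wᵢ = 1354
Σ wᵢ² = 209646
n_eff = 1354² / 209646 = 1833316 / 209646 = 8.7448175

9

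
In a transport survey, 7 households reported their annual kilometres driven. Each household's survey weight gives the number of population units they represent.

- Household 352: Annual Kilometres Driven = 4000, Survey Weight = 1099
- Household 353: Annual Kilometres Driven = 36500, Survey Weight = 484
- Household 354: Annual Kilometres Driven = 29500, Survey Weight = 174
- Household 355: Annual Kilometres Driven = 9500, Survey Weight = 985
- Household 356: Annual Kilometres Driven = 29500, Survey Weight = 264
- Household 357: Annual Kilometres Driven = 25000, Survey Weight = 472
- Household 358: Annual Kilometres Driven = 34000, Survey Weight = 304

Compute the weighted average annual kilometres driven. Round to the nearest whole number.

Weighted sum = 4000×1099 + 36500×484 + 29500×174 + 9500×985 + 29500×264 + 25000×472 + 34000×304
  = 66476500
Sum of weights = 3782
Weighted mean = 66476500 / 3782 = 17577.076

17577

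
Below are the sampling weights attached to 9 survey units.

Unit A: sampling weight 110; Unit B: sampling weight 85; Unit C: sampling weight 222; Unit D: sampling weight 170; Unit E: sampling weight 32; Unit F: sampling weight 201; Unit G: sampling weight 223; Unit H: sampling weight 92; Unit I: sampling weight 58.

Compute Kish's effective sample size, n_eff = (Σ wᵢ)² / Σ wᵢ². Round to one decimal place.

7.1

Σ wᵢ = 110 + 85 + 222 + 170 + 32 + 201 + 223 + 92 + 58 = 1193
Σ wᵢ² = 12100 + 7225 + 49284 + 28900 + 1024 + 40401 + 49729 + 8464 + 3364 = 200491
n_eff = 1193² / 200491 = 1423249 / 200491 = 7.0988174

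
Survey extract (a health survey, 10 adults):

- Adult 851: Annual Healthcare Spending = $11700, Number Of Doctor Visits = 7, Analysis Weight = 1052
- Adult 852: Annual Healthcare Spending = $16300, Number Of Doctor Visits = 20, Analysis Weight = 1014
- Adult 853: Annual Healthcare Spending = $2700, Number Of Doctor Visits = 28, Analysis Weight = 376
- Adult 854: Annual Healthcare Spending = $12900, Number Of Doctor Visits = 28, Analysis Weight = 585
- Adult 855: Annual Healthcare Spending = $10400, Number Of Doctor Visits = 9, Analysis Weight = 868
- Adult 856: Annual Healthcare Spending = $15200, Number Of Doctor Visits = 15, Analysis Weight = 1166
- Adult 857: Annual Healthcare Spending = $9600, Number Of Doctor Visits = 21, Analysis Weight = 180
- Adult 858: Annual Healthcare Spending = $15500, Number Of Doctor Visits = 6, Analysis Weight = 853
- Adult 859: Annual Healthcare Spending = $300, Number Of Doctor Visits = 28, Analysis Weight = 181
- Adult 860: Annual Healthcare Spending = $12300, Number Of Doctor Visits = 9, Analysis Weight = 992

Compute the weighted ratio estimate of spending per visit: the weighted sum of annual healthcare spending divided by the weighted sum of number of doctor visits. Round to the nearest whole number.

889

Σ wᵢ·y = 11700×1052 + 16300×1014 + 2700×376 + 12900×585 + 10400×868 + 15200×1166 + 9600×180 + 15500×853 + 300×181 + 12300×992
  = 12308400 + 16528200 + 1015200 + 7546500 + 9027200 + 17723200 + 1728000 + 13221500 + 54300 + 12201600 = 91354100
Σ wᵢ·x = 7×1052 + 20×1014 + 28×376 + 28×585 + 9×868 + 15×1166 + 21×180 + 6×853 + 28×181 + 9×992
  = 102748
Ratio = 91354100 / 102748 = 889.1083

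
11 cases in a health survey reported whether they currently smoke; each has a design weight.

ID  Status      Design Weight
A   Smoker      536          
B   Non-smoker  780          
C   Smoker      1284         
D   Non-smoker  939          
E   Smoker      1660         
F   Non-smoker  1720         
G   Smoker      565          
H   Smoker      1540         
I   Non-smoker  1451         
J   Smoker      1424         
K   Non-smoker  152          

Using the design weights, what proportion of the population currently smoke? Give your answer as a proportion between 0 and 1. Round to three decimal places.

0.582

Sum of weights for 'Smoker' = 536 + 1284 + 1660 + 565 + 1540 + 1424 = 7009
Total weight = 536 + 780 + 1284 + 939 + 1660 + 1720 + 565 + 1540 + 1451 + 1424 + 152 = 12051
Weighted proportion = 7009 / 12051 = 0.58161148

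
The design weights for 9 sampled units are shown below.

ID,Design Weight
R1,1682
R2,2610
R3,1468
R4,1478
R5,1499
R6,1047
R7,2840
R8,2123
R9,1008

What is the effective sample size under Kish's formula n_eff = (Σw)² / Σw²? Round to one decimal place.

8.0

Σ wᵢ = 1682 + 2610 + 1468 + 1478 + 1499 + 1047 + 2840 + 2123 + 1008 = 15755
Σ wᵢ² = 2829124 + 6812100 + 2155024 + 2184484 + 2247001 + 1096209 + 8065600 + 4507129 + 1016064 = 30912735
n_eff = 15755² / 30912735 = 248220025 / 30912735 = 8.0297012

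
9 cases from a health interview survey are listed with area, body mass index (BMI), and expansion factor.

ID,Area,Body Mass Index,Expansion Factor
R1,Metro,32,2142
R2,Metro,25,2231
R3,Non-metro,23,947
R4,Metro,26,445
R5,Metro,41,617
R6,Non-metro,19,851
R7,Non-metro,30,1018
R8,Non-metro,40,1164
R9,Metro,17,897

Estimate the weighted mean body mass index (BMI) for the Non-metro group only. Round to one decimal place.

28.9

Non-metro rows: R3, R6, R7, R8
Weighted sum = 23×947 + 19×851 + 30×1018 + 40×1164
  = 21781 + 16169 + 30540 + 46560 = 115050
Sum of weights = 947 + 851 + 1018 + 1164 = 3980
Weighted mean = 115050 / 3980 = 28.907035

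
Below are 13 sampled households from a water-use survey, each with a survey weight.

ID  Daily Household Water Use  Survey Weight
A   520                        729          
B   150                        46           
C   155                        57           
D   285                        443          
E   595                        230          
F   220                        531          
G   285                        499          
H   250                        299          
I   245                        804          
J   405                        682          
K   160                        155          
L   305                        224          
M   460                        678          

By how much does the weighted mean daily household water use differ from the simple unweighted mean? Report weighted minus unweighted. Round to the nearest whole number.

Unweighted sum = 4035
Unweighted mean = 4035 / 13 = 310.38462
Weighted sum = 1869895
Sum of weights = 5377
Weighted mean = 1869895 / 5377 = 347.75804
Difference (weighted minus unweighted) = 37.373428

37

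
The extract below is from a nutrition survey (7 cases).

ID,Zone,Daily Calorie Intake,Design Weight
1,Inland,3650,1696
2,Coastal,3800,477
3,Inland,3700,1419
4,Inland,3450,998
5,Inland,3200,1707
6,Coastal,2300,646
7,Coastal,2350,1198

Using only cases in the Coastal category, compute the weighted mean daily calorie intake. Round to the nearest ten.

2630

Coastal rows: 2, 6, 7
Weighted sum = 6113700
Sum of weights = 2321
Weighted mean = 6113700 / 2321 = 2634.0801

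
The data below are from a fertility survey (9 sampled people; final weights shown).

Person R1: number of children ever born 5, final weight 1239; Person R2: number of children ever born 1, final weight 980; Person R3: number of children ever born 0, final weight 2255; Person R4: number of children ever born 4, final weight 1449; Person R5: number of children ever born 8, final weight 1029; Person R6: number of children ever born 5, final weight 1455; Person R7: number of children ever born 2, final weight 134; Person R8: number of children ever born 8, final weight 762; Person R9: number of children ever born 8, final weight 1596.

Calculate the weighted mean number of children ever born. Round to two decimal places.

Weighted sum = 47610
Sum of weights = 1239 + 980 + 2255 + 1449 + 1029 + 1455 + 134 + 762 + 1596 = 10899
Weighted mean = 47610 / 10899 = 4.3682907

4.37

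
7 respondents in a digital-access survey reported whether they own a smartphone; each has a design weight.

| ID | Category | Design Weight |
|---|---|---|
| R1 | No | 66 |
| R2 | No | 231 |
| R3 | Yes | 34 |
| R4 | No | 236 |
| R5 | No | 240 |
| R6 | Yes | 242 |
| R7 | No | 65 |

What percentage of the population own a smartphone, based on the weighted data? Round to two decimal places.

24.78

Sum of weights for 'Yes' = 34 + 242 = 276
Total weight = 66 + 231 + 34 + 236 + 240 + 242 + 65 = 1114
Weighted proportion = 276 / 1114 = 0.24775583 → 24.775583%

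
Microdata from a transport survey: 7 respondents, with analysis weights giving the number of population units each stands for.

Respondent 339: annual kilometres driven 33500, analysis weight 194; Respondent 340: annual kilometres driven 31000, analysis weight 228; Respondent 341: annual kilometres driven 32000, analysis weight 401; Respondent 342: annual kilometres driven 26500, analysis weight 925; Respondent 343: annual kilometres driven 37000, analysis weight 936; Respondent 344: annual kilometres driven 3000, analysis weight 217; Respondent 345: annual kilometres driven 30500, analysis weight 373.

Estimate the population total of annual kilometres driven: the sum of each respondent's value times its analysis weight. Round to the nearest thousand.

Weighted total = 33500×194 + 31000×228 + 32000×401 + 26500×925 + 37000×936 + 3000×217 + 30500×373
  = 6499000 + 7068000 + 12832000 + 24512500 + 34632000 + 651000 + 11376500 = 97571000

97571000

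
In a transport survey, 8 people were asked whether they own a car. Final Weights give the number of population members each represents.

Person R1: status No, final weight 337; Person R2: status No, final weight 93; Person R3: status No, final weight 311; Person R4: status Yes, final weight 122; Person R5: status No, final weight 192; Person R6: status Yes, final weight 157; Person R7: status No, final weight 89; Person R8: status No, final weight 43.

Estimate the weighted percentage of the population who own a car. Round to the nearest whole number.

21

Sum of weights for 'Yes' = 122 + 157 = 279
Total weight = 337 + 93 + 311 + 122 + 192 + 157 + 89 + 43 = 1344
Weighted proportion = 279 / 1344 = 0.20758929 → 20.758929%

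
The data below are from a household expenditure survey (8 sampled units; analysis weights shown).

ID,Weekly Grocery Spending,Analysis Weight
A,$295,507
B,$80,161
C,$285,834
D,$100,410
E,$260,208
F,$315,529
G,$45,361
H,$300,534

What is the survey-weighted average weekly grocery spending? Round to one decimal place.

236.5

Weighted sum = 295×507 + 80×161 + 285×834 + 100×410 + 260×208 + 315×529 + 45×361 + 300×534
  = 838295
Sum of weights = 3544
Weighted mean = 838295 / 3544 = 236.53922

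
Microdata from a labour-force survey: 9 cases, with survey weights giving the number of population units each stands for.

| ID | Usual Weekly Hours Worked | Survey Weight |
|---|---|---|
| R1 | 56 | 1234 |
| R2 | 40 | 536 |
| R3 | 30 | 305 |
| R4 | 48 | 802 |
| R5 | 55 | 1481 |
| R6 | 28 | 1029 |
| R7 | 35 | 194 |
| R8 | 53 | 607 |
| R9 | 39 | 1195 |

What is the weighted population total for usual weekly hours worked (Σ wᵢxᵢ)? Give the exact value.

334023

Weighted total = 56×1234 + 40×536 + 30×305 + 48×802 + 55×1481 + 28×1029 + 35×194 + 53×607 + 39×1195
  = 334023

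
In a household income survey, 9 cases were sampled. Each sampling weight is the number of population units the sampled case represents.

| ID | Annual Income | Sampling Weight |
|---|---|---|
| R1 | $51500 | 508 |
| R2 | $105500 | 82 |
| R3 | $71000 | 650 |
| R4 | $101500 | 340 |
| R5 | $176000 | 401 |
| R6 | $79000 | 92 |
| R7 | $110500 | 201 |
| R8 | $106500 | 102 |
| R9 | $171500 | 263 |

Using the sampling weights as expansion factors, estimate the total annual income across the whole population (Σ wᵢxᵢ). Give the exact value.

Weighted total = 51500×508 + 105500×82 + 71000×650 + 101500×340 + 176000×401 + 79000×92 + 110500×201 + 106500×102 + 171500×263
  = 271495000

271495000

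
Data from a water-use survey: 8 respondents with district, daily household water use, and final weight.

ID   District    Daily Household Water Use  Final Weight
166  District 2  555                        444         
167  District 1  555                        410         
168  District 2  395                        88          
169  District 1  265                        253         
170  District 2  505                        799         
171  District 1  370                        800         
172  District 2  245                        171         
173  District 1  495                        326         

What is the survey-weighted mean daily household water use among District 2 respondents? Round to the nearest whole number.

District 2 rows: 166, 168, 170, 172
Weighted sum = 555×444 + 395×88 + 505×799 + 245×171
  = 726570
Sum of weights = 444 + 88 + 799 + 171 = 1502
Weighted mean = 726570 / 1502 = 483.73502

484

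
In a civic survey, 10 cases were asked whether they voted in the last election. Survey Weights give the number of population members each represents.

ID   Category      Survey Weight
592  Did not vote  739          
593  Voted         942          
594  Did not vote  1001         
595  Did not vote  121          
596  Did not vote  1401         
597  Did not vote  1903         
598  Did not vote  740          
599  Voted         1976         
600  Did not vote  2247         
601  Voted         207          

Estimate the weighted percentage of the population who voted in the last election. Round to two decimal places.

Sum of weights for 'Voted' = 942 + 1976 + 207 = 3125
Total weight = 739 + 942 + 1001 + 121 + 1401 + 1903 + 740 + 1976 + 2247 + 207 = 11277
Weighted proportion = 3125 / 11277 = 0.27711271 → 27.711271%

27.71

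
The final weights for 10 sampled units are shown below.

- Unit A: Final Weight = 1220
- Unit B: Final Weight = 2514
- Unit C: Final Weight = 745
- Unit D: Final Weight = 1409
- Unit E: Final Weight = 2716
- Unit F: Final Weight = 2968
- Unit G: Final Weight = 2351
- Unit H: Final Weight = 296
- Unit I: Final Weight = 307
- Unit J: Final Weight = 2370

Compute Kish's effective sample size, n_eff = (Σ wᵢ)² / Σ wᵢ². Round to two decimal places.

7.54

Σ wᵢ = 16896
Σ wᵢ² = 1488400 + 6320196 + 555025 + 1985281 + 7376656 + 8809024 + 5527201 + 87616 + 94249 + 5616900 = 37860548
n_eff = 16896² / 37860548 = 285474816 / 37860548 = 7.540166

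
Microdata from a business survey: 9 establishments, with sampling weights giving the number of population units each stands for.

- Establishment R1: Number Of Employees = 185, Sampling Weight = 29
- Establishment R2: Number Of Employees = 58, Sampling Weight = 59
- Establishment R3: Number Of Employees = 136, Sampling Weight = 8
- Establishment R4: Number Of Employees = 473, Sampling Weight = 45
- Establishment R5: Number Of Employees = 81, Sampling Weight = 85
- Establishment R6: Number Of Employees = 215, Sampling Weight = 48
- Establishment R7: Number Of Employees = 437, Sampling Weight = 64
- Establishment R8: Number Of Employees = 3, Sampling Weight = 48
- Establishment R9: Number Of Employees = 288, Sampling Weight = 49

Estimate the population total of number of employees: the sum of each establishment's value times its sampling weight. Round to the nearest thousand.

91000

Weighted total = 185×29 + 58×59 + 136×8 + 473×45 + 81×85 + 215×48 + 437×64 + 3×48 + 288×49
  = 5365 + 3422 + 1088 + 21285 + 6885 + 10320 + 27968 + 144 + 14112 = 90589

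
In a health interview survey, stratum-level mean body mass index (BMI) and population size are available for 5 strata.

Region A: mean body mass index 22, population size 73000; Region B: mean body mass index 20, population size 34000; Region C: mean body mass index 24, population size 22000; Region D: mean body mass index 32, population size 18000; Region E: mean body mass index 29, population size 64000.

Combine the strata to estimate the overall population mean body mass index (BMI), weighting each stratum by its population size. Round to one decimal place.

24.9

Σ Nₕ·x̄ₕ = 22×73000 + 20×34000 + 24×22000 + 32×18000 + 29×64000
  = 1606000 + 680000 + 528000 + 576000 + 1856000 = 5246000
Σ Nₕ = 211000
Overall mean = 5246000 / 211000 = 24.862559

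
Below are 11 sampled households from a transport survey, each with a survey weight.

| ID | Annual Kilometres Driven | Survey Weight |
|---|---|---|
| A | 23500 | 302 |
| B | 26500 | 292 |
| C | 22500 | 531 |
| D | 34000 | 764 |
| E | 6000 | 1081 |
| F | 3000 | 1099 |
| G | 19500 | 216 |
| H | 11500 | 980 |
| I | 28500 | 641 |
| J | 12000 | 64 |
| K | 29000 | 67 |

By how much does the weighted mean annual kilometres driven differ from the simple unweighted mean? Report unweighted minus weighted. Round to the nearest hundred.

3200

Unweighted sum = 23500 + 26500 + 22500 + 34000 + 6000 + 3000 + 19500 + 11500 + 28500 + 12000 + 29000 = 216000
Unweighted mean = 216000 / 11 = 19636.364
Weighted sum = 23500×302 + 26500×292 + 22500×531 + 34000×764 + 6000×1081 + 3000×1099 + 19500×216 + 11500×980 + 28500×641 + 12000×64 + 29000×67
  = 99003000
Sum of weights = 6037
Weighted mean = 99003000 / 6037 = 16399.371
Difference (unweighted minus weighted) = 3236.9931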